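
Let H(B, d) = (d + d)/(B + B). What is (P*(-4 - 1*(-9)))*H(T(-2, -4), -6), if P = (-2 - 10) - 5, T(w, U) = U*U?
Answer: 255/8 ≈ 31.875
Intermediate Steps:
T(w, U) = U²
H(B, d) = d/B (H(B, d) = (2*d)/((2*B)) = (2*d)*(1/(2*B)) = d/B)
P = -17 (P = -12 - 5 = -17)
(P*(-4 - 1*(-9)))*H(T(-2, -4), -6) = (-17*(-4 - 1*(-9)))*(-6/((-4)²)) = (-17*(-4 + 9))*(-6/16) = (-17*5)*(-6*1/16) = -85*(-3/8) = 255/8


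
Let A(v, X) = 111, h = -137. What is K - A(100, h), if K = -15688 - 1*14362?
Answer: -30161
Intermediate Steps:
K = -30050 (K = -15688 - 14362 = -30050)
K - A(100, h) = -30050 - 1*111 = -30050 - 111 = -30161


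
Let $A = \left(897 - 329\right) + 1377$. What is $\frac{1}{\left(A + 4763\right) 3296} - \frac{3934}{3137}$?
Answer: $- \frac{86979037375}{69357714816} \approx -1.2541$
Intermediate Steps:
$A = 1945$ ($A = 568 + 1377 = 1945$)
$\frac{1}{\left(A + 4763\right) 3296} - \frac{3934}{3137} = \frac{1}{\left(1945 + 4763\right) 3296} - \frac{3934}{3137} = \frac{1}{6708} \cdot \frac{1}{3296} - \frac{3934}{3137} = \frac{1}{22109568} - \frac{3934}{3137} = - \frac{86979037375}{69357714816}$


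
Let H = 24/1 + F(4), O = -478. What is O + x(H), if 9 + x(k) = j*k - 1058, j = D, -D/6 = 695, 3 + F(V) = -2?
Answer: -80775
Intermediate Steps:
F(V) = -5 (F(V) = -3 - 2 = -5)
H = 19 (H = 24/1 - 5 = 1*24 - 5 = 24 - 5 = 19)
D = -4170 (D = -6*695 = -4170)
j = -4170
x(k) = -1067 - 4170*k (x(k) = -9 + (-4170*k - 1058) = -9 + (-1058 - 4170*k) = -1067 - 4170*k)
O + x(H) = -478 + (-1067 - 4170*19) = -478 + (-1067 - 79230) = -478 - 80297 = -80775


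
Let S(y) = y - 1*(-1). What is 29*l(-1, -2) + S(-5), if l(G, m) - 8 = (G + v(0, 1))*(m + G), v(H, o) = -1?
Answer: 402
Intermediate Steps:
S(y) = 1 + y (S(y) = y + 1 = 1 + y)
l(G, m) = 8 + (-1 + G)*(G + m) (l(G, m) = 8 + (G - 1)*(m + G) = 8 + (-1 + G)*(G + m))
29*l(-1, -2) + S(-5) = 29*(8 + (-1)² - 1*(-1) - 1*(-2) - 1*(-2)) + (1 - 5) = 29*(8 + 1 + 1 + 2 + 2) - 4 = 29*14 - 4 = 406 - 4 = 402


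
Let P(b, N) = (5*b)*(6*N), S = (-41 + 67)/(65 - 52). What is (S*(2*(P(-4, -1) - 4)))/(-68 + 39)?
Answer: -16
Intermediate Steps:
S = 2 (S = 26/13 = 26*(1/13) = 2)
P(b, N) = 30*N*b
(S*(2*(P(-4, -1) - 4)))/(-68 + 39) = (2*(2*(30*(-1)*(-4) - 4)))/(-68 + 39) = (2*(2*(120 - 4)))/(-29) = (2*(2*116))*(-1/29) = (2*232)*(-1/29) = 464*(-1/29) = -16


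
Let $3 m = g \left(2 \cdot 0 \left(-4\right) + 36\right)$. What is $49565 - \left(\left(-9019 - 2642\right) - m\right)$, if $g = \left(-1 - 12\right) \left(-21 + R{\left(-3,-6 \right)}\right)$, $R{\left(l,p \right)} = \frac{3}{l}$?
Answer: $64658$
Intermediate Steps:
$g = 286$ ($g = \left(-1 - 12\right) \left(-21 + \frac{3}{-3}\right) = - 13 \left(-21 + 3 \left(- \frac{1}{3}\right)\right) = - 13 \left(-21 - 1\right) = \left(-13\right) \left(-22\right) = 286$)
$m = 3432$ ($m = \frac{286 \left(2 \cdot 0 \left(-4\right) + 36\right)}{3} = \frac{286 \left(0 \left(-4\right) + 36\right)}{3} = \frac{286 \left(0 + 36\right)}{3} = \frac{286 \cdot 36}{3} = \frac{1}{3} \cdot 10296 = 3432$)
$49565 - \left(\left(-9019 - 2642\right) - m\right) = 49565 - \left(\left(-9019 - 2642\right) - 3432\right) = 49565 - \left(-11661 - 3432\right) = 49565 - -15093 = 49565 + 15093 = 64658$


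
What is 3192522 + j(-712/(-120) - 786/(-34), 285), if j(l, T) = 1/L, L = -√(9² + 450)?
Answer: 3192522 - √59/177 ≈ 3.1925e+6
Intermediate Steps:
L = -3*√59 (L = -√(81 + 450) = -√531 = -3*√59 ≈ -23.043)
j(l, T) = -√59/177 (j(l, T) = 1/(-3*√59) = -√59/177)
3192522 + j(-712/(-120) - 786/(-34), 285) = 3192522 - √59/177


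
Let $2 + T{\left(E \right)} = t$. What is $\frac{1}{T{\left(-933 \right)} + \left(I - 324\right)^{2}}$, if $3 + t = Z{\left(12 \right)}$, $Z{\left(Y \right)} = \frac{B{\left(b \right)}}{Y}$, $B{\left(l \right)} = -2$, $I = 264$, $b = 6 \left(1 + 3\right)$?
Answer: $\frac{6}{21569} \approx 0.00027818$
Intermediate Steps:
$b = 24$ ($b = 6 \cdot 4 = 24$)
$Z{\left(Y \right)} = - \frac{2}{Y}$
$t = - \frac{19}{6}$ ($t = -3 - \frac{2}{12} = -3 - \frac{1}{6} = - \frac{19}{6} \approx -3.1667$)
$T{\left(E \right)} = - \frac{31}{6}$ ($T{\left(E \right)} = -2 - \frac{19}{6} = - \frac{31}{6}$)
$\frac{1}{T{\left(-933 \right)} + \left(I - 324\right)^{2}} = \frac{1}{- \frac{31}{6} + \left(264 - 324\right)^{2}} = \frac{1}{- \frac{31}{6} + \left(-60\right)^{2}} = \frac{1}{- \frac{31}{6} + 3600} = \frac{1}{\frac{21569}{6}} = \frac{6}{21569}$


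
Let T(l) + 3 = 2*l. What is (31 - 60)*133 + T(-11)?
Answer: -3882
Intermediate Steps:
T(l) = -3 + 2*l
(31 - 60)*133 + T(-11) = (31 - 60)*133 + (-3 + 2*(-11)) = -29*133 + (-3 - 22) = -3857 - 25 = -3882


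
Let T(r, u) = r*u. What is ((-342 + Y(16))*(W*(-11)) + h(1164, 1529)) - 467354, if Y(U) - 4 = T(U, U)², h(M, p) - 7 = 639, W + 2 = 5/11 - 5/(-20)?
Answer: 924727/2 ≈ 4.6236e+5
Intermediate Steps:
W = -57/44 (W = -2 + (5/11 - 5/(-20)) = -2 + (5*(1/11) - 5*(-1/20)) = -2 + (5/11 + ¼) = -2 + 31/44 = -57/44 ≈ -1.2955)
h(M, p) = 646 (h(M, p) = 7 + 639 = 646)
Y(U) = 4 + U⁴ (Y(U) = 4 + (U*U)² = 4 + (U²)² = 4 + U⁴)
((-342 + Y(16))*(W*(-11)) + h(1164, 1529)) - 467354 = ((-342 + (4 + 16⁴))*(-57/44*(-11)) + 646) - 467354 = ((-342 + (4 + 65536))*(57/4) + 646) - 467354 = ((-342 + 65540)*(57/4) + 646) - 467354 = (65198*(57/4) + 646) - 467354 = (1858143/2 + 646) - 467354 = 1859435/2 - 467354 = 924727/2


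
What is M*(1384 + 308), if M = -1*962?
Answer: -1627704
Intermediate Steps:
M = -962
M*(1384 + 308) = -962*(1384 + 308) = -962*1692 = -1627704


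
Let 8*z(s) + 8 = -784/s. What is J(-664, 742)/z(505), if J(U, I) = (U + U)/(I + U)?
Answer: 335320/23517 ≈ 14.259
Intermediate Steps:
J(U, I) = 2*U/(I + U) (J(U, I) = (2*U)/(I + U) = 2*U/(I + U))
z(s) = -1 - 98/s (z(s) = -1 + (-784/s)/8 = -1 - 98/s)
J(-664, 742)/z(505) = (2*(-664)/(742 - 664))/(((-98 - 1*505)/505)) = (2*(-664)/78)/(((-98 - 505)/505)) = (2*(-664)*(1/78))/(((1/505)*(-603))) = -664/(39*(-603/505)) = -664/39*(-505/603) = 335320/23517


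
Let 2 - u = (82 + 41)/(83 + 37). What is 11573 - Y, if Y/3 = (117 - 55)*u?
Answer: 227833/20 ≈ 11392.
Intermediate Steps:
u = 39/40 (u = 2 - (82 + 41)/(83 + 37) = 2 - 123/120 = 2 - 1*41/40 = 2 - 41/40 = 39/40 ≈ 0.97500)
Y = 3627/20 (Y = 3*((117 - 55)*(39/40)) = 3*(62*(39/40)) = 3*(1209/20) = 3627/20 ≈ 181.35)
11573 - Y = 11573 - 1*3627/20 = 11573 - 3627/20 = 227833/20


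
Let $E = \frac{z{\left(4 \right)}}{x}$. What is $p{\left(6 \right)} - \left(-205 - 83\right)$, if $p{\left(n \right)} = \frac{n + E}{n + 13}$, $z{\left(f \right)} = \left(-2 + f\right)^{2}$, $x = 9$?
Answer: $\frac{49306}{171} \approx 288.34$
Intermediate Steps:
$E = \frac{4}{9}$ ($E = \frac{\left(-2 + 4\right)^{2}}{9} = 2^{2} \cdot \frac{1}{9} = 4 \cdot \frac{1}{9} = \frac{4}{9} \approx 0.44444$)
$p{\left(n \right)} = \frac{\frac{4}{9} + n}{13 + n}$ ($p{\left(n \right)} = \frac{n + \frac{4}{9}}{n + 13} = \frac{\frac{4}{9} + n}{13 + n}$)
$p{\left(6 \right)} - \left(-205 - 83\right) = \frac{\frac{4}{9} + 6}{13 + 6} - \left(-205 - 83\right) = \frac{1}{19} \cdot \frac{58}{9} - -288 = \frac{1}{19} \cdot \frac{58}{9} + 288 = \frac{58}{171} + 288 = \frac{49306}{171}$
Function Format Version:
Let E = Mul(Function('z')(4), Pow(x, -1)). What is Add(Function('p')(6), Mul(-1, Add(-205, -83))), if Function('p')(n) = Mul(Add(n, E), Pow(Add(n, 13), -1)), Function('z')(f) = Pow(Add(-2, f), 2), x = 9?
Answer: Rational(49306, 171) ≈ 288.34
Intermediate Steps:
E = Rational(4, 9) (E = Mul(Pow(Add(-2, 4), 2), Pow(9, -1)) = Mul(Pow(2, 2), Rational(1, 9)) = Mul(4, Rational(1, 9)) = Rational(4, 9) ≈ 0.44444)
Function('p')(n) = Mul(Pow(Add(13, n), -1), Add(Rational(4, 9), n)) (Function('p')(n) = Mul(Add(n, Rational(4, 9)), Pow(Add(n, 13), -1)) = Mul(Add(Rational(4, 9), n), Pow(Add(13, n), -1)) = Mul(Pow(Add(13, n), -1), Add(Rational(4, 9), n)))
Add(Function('p')(6), Mul(-1, Add(-205, -83))) = Add(Mul(Pow(Add(13, 6), -1), Add(Rational(4, 9), 6)), Mul(-1, Add(-205, -83))) = Add(Mul(Pow(19, -1), Rational(58, 9)), Mul(-1, -288)) = Add(Mul(Rational(1, 19), Rational(58, 9)), 288) = Add(Rational(58, 171), 288) = Rational(49306, 171)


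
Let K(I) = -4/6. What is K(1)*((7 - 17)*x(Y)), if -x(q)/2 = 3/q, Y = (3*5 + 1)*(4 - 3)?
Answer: -5/2 ≈ -2.5000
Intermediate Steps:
K(I) = -⅔ (K(I) = -4*⅙ = -⅔)
Y = 16 (Y = (15 + 1)*1 = 16*1 = 16)
x(q) = -6/q
K(1)*((7 - 17)*x(Y)) = -2*(7 - 17)*(-6/16)/3 = -(-20)*(-6*1/16)/3 = -(-20)*(-3)/(3*8) = -⅔*15/4 = -5/2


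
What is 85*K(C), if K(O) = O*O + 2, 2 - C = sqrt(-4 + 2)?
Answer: 340 - 340*I*sqrt(2) ≈ 340.0 - 480.83*I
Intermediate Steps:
C = 2 - I*sqrt(2) (C = 2 - sqrt(-4 + 2) = 2 - sqrt(-2) = 2 - I*sqrt(2) ≈ 2.0 - 1.4142*I)
K(O) = 2 + O**2 (K(O) = O**2 + 2 = 2 + O**2)
85*K(C) = 85*(2 + (2 - I*sqrt(2))**2) = 170 + 85*(2 - I*sqrt(2))**2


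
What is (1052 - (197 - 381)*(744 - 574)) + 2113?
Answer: 34445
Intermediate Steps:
(1052 - (197 - 381)*(744 - 574)) + 2113 = (1052 - (-184)*170) + 2113 = (1052 - 1*(-31280)) + 2113 = (1052 + 31280) + 2113 = 32332 + 2113 = 34445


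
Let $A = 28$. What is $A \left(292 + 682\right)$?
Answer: $27272$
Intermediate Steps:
$A \left(292 + 682\right) = 28 \left(292 + 682\right) = 28 \cdot 974 = 27272$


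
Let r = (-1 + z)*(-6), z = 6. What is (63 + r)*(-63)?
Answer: -2079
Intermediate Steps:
r = -30 (r = (-1 + 6)*(-6) = 5*(-6) = -30)
(63 + r)*(-63) = (63 - 30)*(-63) = 33*(-63) = -2079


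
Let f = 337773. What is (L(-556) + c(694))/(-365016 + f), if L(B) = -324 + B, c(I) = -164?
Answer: 116/3027 ≈ 0.038322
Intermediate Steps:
(L(-556) + c(694))/(-365016 + f) = ((-324 - 556) - 164)/(-365016 + 337773) = (-880 - 164)/(-27243) = -1044*(-1/27243) = 116/3027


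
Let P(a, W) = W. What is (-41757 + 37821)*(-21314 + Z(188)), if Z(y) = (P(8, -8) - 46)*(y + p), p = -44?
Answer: 114498240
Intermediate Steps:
Z(y) = 2376 - 54*y (Z(y) = (-8 - 46)*(y - 44) = -54*(-44 + y) = 2376 - 54*y)
(-41757 + 37821)*(-21314 + Z(188)) = (-41757 + 37821)*(-21314 + (2376 - 54*188)) = -3936*(-21314 + (2376 - 10152)) = -3936*(-21314 - 7776) = -3936*(-29090) = 114498240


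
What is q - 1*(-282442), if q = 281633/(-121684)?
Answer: 34368390695/121684 ≈ 2.8244e+5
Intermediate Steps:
q = -281633/121684 (q = 281633*(-1/121684) = -281633/121684 ≈ -2.3145)
q - 1*(-282442) = -281633/121684 - 1*(-282442) = -281633/121684 + 282442 = 34368390695/121684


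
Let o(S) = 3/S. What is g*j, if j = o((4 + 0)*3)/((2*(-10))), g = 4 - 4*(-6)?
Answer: -7/20 ≈ -0.35000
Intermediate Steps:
g = 28 (g = 4 + 24 = 28)
j = -1/80 (j = (3/(((4 + 0)*3)))/((2*(-10))) = (3/((4*3)))/(-20) = (3/12)*(-1/20) = (3*(1/12))*(-1/20) = (1/4)*(-1/20) = -1/80 ≈ -0.012500)
g*j = 28*(-1/80) = -7/20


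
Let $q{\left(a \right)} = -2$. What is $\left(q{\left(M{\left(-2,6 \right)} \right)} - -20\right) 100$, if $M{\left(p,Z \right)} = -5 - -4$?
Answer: $1800$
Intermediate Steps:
$M{\left(p,Z \right)} = -1$ ($M{\left(p,Z \right)} = -5 + 4 = -1$)
$\left(q{\left(M{\left(-2,6 \right)} \right)} - -20\right) 100 = \left(-2 - -20\right) 100 = \left(-2 + 20\right) 100 = 18 \cdot 100 = 1800$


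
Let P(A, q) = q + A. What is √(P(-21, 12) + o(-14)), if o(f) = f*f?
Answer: √187 ≈ 13.675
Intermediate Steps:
o(f) = f²
P(A, q) = A + q
√(P(-21, 12) + o(-14)) = √((-21 + 12) + (-14)²) = √(-9 + 196) = √187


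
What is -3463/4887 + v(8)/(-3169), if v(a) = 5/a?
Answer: -87818411/123895224 ≈ -0.70881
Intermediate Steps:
-3463/4887 + v(8)/(-3169) = -3463/4887 + (5/8)/(-3169) = -3463*1/4887 + (5*(1/8))*(-1/3169) = -3463/4887 + (5/8)*(-1/3169) = -3463/4887 - 5/25352 = -87818411/123895224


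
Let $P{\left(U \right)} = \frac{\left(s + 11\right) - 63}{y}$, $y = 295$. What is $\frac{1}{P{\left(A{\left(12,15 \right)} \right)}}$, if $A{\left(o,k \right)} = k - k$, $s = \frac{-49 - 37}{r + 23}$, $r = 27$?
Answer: $- \frac{7375}{1343} \approx -5.4914$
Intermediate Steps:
$s = - \frac{43}{25}$ ($s = \frac{-49 - 37}{27 + 23} = - \frac{86}{50} = \left(-86\right) \frac{1}{50} = - \frac{43}{25} \approx -1.72$)
$A{\left(o,k \right)} = 0$
$P{\left(U \right)} = - \frac{1343}{7375}$ ($P{\left(U \right)} = \frac{\left(- \frac{43}{25} + 11\right) - 63}{295} = \left(\frac{232}{25} - 63\right) \frac{1}{295} = \left(- \frac{1343}{25}\right) \frac{1}{295} = - \frac{1343}{7375}$)
$\frac{1}{P{\left(A{\left(12,15 \right)} \right)}} = \frac{1}{- \frac{1343}{7375}} = - \frac{7375}{1343}$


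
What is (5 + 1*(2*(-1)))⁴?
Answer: 81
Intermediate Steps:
(5 + 1*(2*(-1)))⁴ = (5 + 1*(-2))⁴ = (5 - 2)⁴ = 3⁴ = 81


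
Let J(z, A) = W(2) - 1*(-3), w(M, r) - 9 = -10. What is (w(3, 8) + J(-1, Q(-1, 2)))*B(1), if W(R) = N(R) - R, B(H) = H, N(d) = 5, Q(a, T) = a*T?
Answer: 5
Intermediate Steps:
w(M, r) = -1 (w(M, r) = 9 - 10 = -1)
Q(a, T) = T*a
W(R) = 5 - R
J(z, A) = 6 (J(z, A) = (5 - 1*2) - 1*(-3) = (5 - 2) + 3 = 3 + 3 = 6)
(w(3, 8) + J(-1, Q(-1, 2)))*B(1) = (-1 + 6)*1 = 5*1 = 5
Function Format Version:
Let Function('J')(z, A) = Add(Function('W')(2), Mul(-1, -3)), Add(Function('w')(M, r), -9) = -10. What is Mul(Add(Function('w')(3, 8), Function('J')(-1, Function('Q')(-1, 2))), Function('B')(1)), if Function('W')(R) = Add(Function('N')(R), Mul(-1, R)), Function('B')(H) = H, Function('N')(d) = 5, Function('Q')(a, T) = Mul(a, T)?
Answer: 5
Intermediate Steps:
Function('w')(M, r) = -1 (Function('w')(M, r) = Add(9, -10) = -1)
Function('Q')(a, T) = Mul(T, a)
Function('W')(R) = Add(5, Mul(-1, R))
Function('J')(z, A) = 6 (Function('J')(z, A) = Add(Add(5, Mul(-1, 2)), Mul(-1, -3)) = Add(Add(5, -2), 3) = Add(3, 3) = 6)
Mul(Add(Function('w')(3, 8), Function('J')(-1, Function('Q')(-1, 2))), Function('B')(1)) = Mul(Add(-1, 6), 1) = Mul(5, 1) = 5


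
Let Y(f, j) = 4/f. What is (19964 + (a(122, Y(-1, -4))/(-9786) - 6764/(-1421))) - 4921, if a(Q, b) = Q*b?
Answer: 14946673565/993279 ≈ 15048.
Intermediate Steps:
(19964 + (a(122, Y(-1, -4))/(-9786) - 6764/(-1421))) - 4921 = (19964 + ((122*(4/(-1)))/(-9786) - 6764/(-1421))) - 4921 = (19964 + ((122*(4*(-1)))*(-1/9786) - 6764*(-1/1421))) - 4921 = (19964 + ((122*(-4))*(-1/9786) + 6764/1421)) - 4921 = (19964 + (-488*(-1/9786) + 6764/1421)) - 4921 = (19964 + (244/4893 + 6764/1421)) - 4921 = (19964 + 4777568/993279) - 4921 = 19834599524/993279 - 4921 = 14946673565/993279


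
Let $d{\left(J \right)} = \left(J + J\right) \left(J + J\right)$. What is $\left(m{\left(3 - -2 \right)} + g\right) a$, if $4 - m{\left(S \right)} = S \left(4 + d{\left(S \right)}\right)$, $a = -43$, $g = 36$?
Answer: $20640$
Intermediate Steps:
$d{\left(J \right)} = 4 J^{2}$ ($d{\left(J \right)} = 2 J 2 J = 4 J^{2}$)
$m{\left(S \right)} = 4 - S \left(4 + 4 S^{2}\right)$
$\left(m{\left(3 - -2 \right)} + g\right) a = \left(\left(4 - 4 \left(3 - -2\right) - 4 \left(3 - -2\right)^{3}\right) + 36\right) \left(-43\right) = \left(\left(4 - 4 \left(3 + 2\right) - 4 \left(3 + 2\right)^{3}\right) + 36\right) \left(-43\right) = \left(\left(4 - 20 - 4 \cdot 5^{3}\right) + 36\right) \left(-43\right) = \left(\left(4 - 20 - 500\right) + 36\right) \left(-43\right) = \left(-516 + 36\right) \left(-43\right) = \left(-480\right) \left(-43\right) = 20640$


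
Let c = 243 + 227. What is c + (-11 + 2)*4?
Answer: 434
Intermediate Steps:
c = 470
c + (-11 + 2)*4 = 470 + (-11 + 2)*4 = 470 - 9*4 = 470 - 36 = 434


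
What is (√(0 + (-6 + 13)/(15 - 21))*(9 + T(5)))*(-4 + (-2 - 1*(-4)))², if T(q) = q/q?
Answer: 20*I*√42/3 ≈ 43.205*I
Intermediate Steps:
T(q) = 1
(√(0 + (-6 + 13)/(15 - 21))*(9 + T(5)))*(-4 + (-2 - 1*(-4)))² = (√(0 + (-6 + 13)/(15 - 21))*(9 + 1))*(-4 + (-2 - 1*(-4)))² = (√(0 + 7/(-6))*10)*(-4 + (-2 + 4))² = (√(0 + 7*(-⅙))*10)*(-4 + 2)² = (√(0 - 7/6)*10)*(-2)² = (√(-7/6)*10)*4 = ((I*√42/6)*10)*4 = (5*I*√42/3)*4 = 20*I*√42/3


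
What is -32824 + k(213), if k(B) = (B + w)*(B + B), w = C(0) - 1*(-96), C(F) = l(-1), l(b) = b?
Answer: 98384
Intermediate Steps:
C(F) = -1
w = 95 (w = -1 - 1*(-96) = -1 + 96 = 95)
k(B) = 2*B*(95 + B) (k(B) = (B + 95)*(B + B) = (95 + B)*(2*B) = 2*B*(95 + B))
-32824 + k(213) = -32824 + 2*213*(95 + 213) = -32824 + 2*213*308 = -32824 + 131208 = 98384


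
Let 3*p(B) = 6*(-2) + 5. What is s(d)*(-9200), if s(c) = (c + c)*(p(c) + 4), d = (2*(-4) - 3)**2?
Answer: -11132000/3 ≈ -3.7107e+6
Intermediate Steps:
p(B) = -7/3 (p(B) = (6*(-2) + 5)/3 = (-12 + 5)/3 = (1/3)*(-7) = -7/3)
d = 121 (d = (-8 - 3)**2 = (-11)**2 = 121)
s(c) = 10*c/3 (s(c) = (c + c)*(-7/3 + 4) = (2*c)*(5/3) = 10*c/3)
s(d)*(-9200) = ((10/3)*121)*(-9200) = (1210/3)*(-9200) = -11132000/3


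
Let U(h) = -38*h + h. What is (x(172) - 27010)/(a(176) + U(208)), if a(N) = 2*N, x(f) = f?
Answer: 497/136 ≈ 3.6544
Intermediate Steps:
U(h) = -37*h
(x(172) - 27010)/(a(176) + U(208)) = (172 - 27010)/(2*176 - 37*208) = -26838/(352 - 7696) = -26838/(-7344) = -26838*(-1/7344) = 497/136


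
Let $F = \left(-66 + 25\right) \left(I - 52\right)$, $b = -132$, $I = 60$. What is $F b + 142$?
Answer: $43438$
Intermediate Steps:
$F = -328$ ($F = \left(-66 + 25\right) \left(60 - 52\right) = \left(-41\right) 8 = -328$)
$F b + 142 = \left(-328\right) \left(-132\right) + 142 = 43296 + 142 = 43438$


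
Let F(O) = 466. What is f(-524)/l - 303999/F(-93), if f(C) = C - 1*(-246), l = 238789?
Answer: -72591746759/111275674 ≈ -652.36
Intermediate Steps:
f(C) = 246 + C (f(C) = C + 246 = 246 + C)
f(-524)/l - 303999/F(-93) = (246 - 524)/238789 - 303999/466 = -278*1/238789 - 303999*1/466 = -278/238789 - 303999/466 = -72591746759/111275674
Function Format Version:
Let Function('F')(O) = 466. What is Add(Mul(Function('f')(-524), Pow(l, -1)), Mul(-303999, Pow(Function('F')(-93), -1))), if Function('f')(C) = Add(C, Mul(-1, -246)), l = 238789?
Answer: Rational(-72591746759, 111275674) ≈ -652.36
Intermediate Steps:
Function('f')(C) = Add(246, C) (Function('f')(C) = Add(C, 246) = Add(246, C))
Add(Mul(Function('f')(-524), Pow(l, -1)), Mul(-303999, Pow(Function('F')(-93), -1))) = Add(Mul(Add(246, -524), Pow(238789, -1)), Mul(-303999, Pow(466, -1))) = Add(Mul(-278, Rational(1, 238789)), Mul(-303999, Rational(1, 466))) = Add(Rational(-278, 238789), Rational(-303999, 466)) = Rational(-72591746759, 111275674)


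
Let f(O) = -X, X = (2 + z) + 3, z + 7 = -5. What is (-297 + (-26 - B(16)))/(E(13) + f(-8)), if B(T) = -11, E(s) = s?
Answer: -78/5 ≈ -15.600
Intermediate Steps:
z = -12 (z = -7 - 5 = -12)
X = -7 (X = (2 - 12) + 3 = -10 + 3 = -7)
f(O) = 7 (f(O) = -1*(-7) = 7)
(-297 + (-26 - B(16)))/(E(13) + f(-8)) = (-297 + (-26 - 1*(-11)))/(13 + 7) = (-297 + (-26 + 11))/20 = (-297 - 15)*(1/20) = -312*1/20 = -78/5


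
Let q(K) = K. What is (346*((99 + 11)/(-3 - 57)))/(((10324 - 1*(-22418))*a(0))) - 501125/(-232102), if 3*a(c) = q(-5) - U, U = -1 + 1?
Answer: 20620215964/9499354605 ≈ 2.1707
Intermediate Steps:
U = 0
a(c) = -5/3 (a(c) = (-5 - 1*0)/3 = (-5 + 0)/3 = (⅓)*(-5) = -5/3)
(346*((99 + 11)/(-3 - 57)))/(((10324 - 1*(-22418))*a(0))) - 501125/(-232102) = (346*((99 + 11)/(-3 - 57)))/(((10324 - 1*(-22418))*(-5/3))) - 501125/(-232102) = (346*(110/(-60)))/(((10324 + 22418)*(-5/3))) - 501125*(-1/232102) = (346*(110*(-1/60)))/((32742*(-5/3))) + 501125/232102 = (346*(-11/6))/(-54570) + 501125/232102 = -1903/3*(-1/54570) + 501125/232102 = 1903/163710 + 501125/232102 = 20620215964/9499354605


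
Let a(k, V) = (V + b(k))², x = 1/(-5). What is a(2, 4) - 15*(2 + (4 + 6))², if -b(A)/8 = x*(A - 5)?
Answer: -53984/25 ≈ -2159.4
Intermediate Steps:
x = -⅕ ≈ -0.20000
b(A) = -8 + 8*A/5 (b(A) = -(-8)*(A - 5)/5 = -(-8)*(-5 + A)/5 = -8*(1 - A/5) = -8 + 8*A/5)
a(k, V) = (-8 + V + 8*k/5)² (a(k, V) = (V + (-8 + 8*k/5))² = (-8 + V + 8*k/5)²)
a(2, 4) - 15*(2 + (4 + 6))² = (-40 + 5*4 + 8*2)²/25 - 15*(2 + (4 + 6))² = (-40 + 20 + 16)²/25 - 15*(2 + 10)² = (1/25)*(-4)² - 15*12² = (1/25)*16 - 15*144 = 16/25 - 2160 = -53984/25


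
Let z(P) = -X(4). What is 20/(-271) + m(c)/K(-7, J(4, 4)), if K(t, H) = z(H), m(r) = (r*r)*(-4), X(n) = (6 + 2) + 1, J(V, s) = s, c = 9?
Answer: 9736/271 ≈ 35.926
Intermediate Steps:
X(n) = 9 (X(n) = 8 + 1 = 9)
m(r) = -4*r² (m(r) = r²*(-4) = -4*r²)
z(P) = -9 (z(P) = -1*9 = -9)
K(t, H) = -9
20/(-271) + m(c)/K(-7, J(4, 4)) = 20/(-271) - 4*9²/(-9) = 20*(-1/271) - 4*81*(-⅑) = -20/271 - 324*(-⅑) = -20/271 + 36 = 9736/271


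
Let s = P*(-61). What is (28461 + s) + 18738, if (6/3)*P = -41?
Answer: 96899/2 ≈ 48450.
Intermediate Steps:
P = -41/2 (P = (½)*(-41) = -41/2 ≈ -20.500)
s = 2501/2 (s = -41/2*(-61) = 2501/2 ≈ 1250.5)
(28461 + s) + 18738 = (28461 + 2501/2) + 18738 = 59423/2 + 18738 = 96899/2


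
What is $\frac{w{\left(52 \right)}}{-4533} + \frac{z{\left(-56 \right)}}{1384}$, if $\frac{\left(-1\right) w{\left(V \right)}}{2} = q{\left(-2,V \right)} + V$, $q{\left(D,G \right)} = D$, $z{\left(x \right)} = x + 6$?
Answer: $- \frac{44125}{3136836} \approx -0.014067$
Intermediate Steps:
$z{\left(x \right)} = 6 + x$
$w{\left(V \right)} = 4 - 2 V$ ($w{\left(V \right)} = - 2 \left(-2 + V\right) = 4 - 2 V$)
$\frac{w{\left(52 \right)}}{-4533} + \frac{z{\left(-56 \right)}}{1384} = \frac{4 - 104}{-4533} + \frac{6 - 56}{1384} = \left(4 - 104\right) \left(- \frac{1}{4533}\right) - \frac{25}{692} = \left(-100\right) \left(- \frac{1}{4533}\right) - \frac{25}{692} = \frac{100}{4533} - \frac{25}{692} = - \frac{44125}{3136836}$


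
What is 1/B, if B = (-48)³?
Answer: -1/110592 ≈ -9.0422e-6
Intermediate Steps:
B = -110592
1/B = 1/(-110592) = -1/110592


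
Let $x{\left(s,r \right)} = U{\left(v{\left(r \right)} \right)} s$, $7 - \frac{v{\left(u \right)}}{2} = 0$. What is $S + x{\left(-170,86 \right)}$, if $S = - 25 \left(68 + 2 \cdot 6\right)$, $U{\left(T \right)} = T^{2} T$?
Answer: $-468480$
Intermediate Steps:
$v{\left(u \right)} = 14$ ($v{\left(u \right)} = 14 - 0 = 14 + 0 = 14$)
$U{\left(T \right)} = T^{3}$
$x{\left(s,r \right)} = 2744 s$ ($x{\left(s,r \right)} = 14^{3} s = 2744 s$)
$S = -2000$ ($S = - 25 \left(68 + 12\right) = \left(-25\right) 80 = -2000$)
$S + x{\left(-170,86 \right)} = -2000 + 2744 \left(-170\right) = -2000 - 466480 = -468480$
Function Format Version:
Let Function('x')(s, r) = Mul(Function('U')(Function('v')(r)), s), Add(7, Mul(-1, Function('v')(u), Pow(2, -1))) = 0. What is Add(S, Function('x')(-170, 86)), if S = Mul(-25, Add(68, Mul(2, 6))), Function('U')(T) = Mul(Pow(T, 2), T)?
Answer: -468480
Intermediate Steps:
Function('v')(u) = 14 (Function('v')(u) = Add(14, Mul(-2, 0)) = Add(14, 0) = 14)
Function('U')(T) = Pow(T, 3)
Function('x')(s, r) = Mul(2744, s) (Function('x')(s, r) = Mul(Pow(14, 3), s) = Mul(2744, s))
S = -2000 (S = Mul(-25, Add(68, 12)) = Mul(-25, 80) = -2000)
Add(S, Function('x')(-170, 86)) = Add(-2000, Mul(2744, -170)) = Add(-2000, -466480) = -468480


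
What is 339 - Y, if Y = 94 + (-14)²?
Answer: 49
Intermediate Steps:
Y = 290 (Y = 94 + 196 = 290)
339 - Y = 339 - 1*290 = 339 - 290 = 49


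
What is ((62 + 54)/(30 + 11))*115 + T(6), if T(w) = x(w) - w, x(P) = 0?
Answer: 13094/41 ≈ 319.37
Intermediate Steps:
T(w) = -w (T(w) = 0 - w = -w)
((62 + 54)/(30 + 11))*115 + T(6) = ((62 + 54)/(30 + 11))*115 - 1*6 = (116/41)*115 - 6 = 13340/41 - 6 = 13094/41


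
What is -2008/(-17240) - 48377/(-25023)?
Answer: 110533208/53924565 ≈ 2.0498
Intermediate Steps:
-2008/(-17240) - 48377/(-25023) = -2008*(-1/17240) - 48377*(-1/25023) = 251/2155 + 48377/25023 = 110533208/53924565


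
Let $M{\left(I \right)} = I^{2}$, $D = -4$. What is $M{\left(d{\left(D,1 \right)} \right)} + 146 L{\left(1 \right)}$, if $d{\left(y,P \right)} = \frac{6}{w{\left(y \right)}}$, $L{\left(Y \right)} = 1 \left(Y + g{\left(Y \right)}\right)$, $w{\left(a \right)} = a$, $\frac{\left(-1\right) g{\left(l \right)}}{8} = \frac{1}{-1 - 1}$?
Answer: $\frac{2929}{4} \approx 732.25$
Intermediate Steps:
$g{\left(l \right)} = 4$ ($g{\left(l \right)} = - \frac{8}{-1 - 1} = - \frac{8}{-2} = \left(-8\right) \left(- \frac{1}{2}\right) = 4$)
$L{\left(Y \right)} = 4 + Y$ ($L{\left(Y \right)} = 1 \left(Y + 4\right) = 1 \left(4 + Y\right) = 4 + Y$)
$d{\left(y,P \right)} = \frac{6}{y}$
$M{\left(d{\left(D,1 \right)} \right)} + 146 L{\left(1 \right)} = \left(\frac{6}{-4}\right)^{2} + 146 \left(4 + 1\right) = \left(6 \left(- \frac{1}{4}\right)\right)^{2} + 146 \cdot 5 = \left(- \frac{3}{2}\right)^{2} + 730 = \frac{9}{4} + 730 = \frac{2929}{4}$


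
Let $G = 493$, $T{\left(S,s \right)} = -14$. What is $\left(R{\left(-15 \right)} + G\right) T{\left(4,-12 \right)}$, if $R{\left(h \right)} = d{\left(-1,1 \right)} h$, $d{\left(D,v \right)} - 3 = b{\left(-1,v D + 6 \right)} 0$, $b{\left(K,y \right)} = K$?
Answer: $-6272$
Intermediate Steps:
$d{\left(D,v \right)} = 3$ ($d{\left(D,v \right)} = 3 - 0 = 3 + 0 = 3$)
$R{\left(h \right)} = 3 h$
$\left(R{\left(-15 \right)} + G\right) T{\left(4,-12 \right)} = \left(3 \left(-15\right) + 493\right) \left(-14\right) = \left(-45 + 493\right) \left(-14\right) = 448 \left(-14\right) = -6272$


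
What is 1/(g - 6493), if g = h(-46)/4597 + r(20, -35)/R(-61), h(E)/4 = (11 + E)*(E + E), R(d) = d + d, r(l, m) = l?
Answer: -280417/1820007871 ≈ -0.00015407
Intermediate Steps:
R(d) = 2*d
h(E) = 8*E*(11 + E) (h(E) = 4*((11 + E)*(E + E)) = 4*((11 + E)*(2*E)) = 4*(2*E*(11 + E)) = 8*E*(11 + E))
g = 739710/280417 (g = (8*(-46)*(11 - 46))/4597 + 20/((2*(-61))) = (8*(-46)*(-35))*(1/4597) + 20/(-122) = 12880*(1/4597) + 20*(-1/122) = 12880/4597 - 10/61 = 739710/280417 ≈ 2.6379)
1/(g - 6493) = 1/(739710/280417 - 6493) = 1/(-1820007871/280417) = -280417/1820007871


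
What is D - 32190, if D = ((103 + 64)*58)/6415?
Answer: -206489164/6415 ≈ -32189.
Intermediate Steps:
D = 9686/6415 (D = (167*58)*(1/6415) = 9686*(1/6415) = 9686/6415 ≈ 1.5099)
D - 32190 = 9686/6415 - 32190 = -206489164/6415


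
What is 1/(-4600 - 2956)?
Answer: -1/7556 ≈ -0.00013235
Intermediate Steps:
1/(-4600 - 2956) = 1/(-7556) = -1/7556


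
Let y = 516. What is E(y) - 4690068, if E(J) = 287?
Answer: -4689781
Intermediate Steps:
E(y) - 4690068 = 287 - 4690068 = -4689781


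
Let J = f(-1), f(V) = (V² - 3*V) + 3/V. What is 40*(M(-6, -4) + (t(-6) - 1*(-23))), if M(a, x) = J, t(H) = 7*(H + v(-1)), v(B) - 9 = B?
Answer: 1520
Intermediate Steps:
v(B) = 9 + B
f(V) = V² - 3*V + 3/V
J = 1 (J = (3 + (-1)²*(-3 - 1))/(-1) = -(3 + 1*(-4)) = -(3 - 4) = -1*(-1) = 1)
t(H) = 56 + 7*H (t(H) = 7*(H + (9 - 1)) = 7*(H + 8) = 7*(8 + H) = 56 + 7*H)
M(a, x) = 1
40*(M(-6, -4) + (t(-6) - 1*(-23))) = 40*(1 + ((56 + 7*(-6)) - 1*(-23))) = 40*(1 + ((56 - 42) + 23)) = 40*(1 + (14 + 23)) = 40*(1 + 37) = 40*38 = 1520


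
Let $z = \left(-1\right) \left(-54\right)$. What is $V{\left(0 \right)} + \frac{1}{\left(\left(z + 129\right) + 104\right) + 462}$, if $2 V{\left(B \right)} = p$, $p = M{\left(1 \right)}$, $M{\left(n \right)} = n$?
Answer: $\frac{751}{1498} \approx 0.50134$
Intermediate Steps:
$z = 54$
$p = 1$
$V{\left(B \right)} = \frac{1}{2}$ ($V{\left(B \right)} = \frac{1}{2} \cdot 1 = \frac{1}{2}$)
$V{\left(0 \right)} + \frac{1}{\left(\left(z + 129\right) + 104\right) + 462} = \frac{1}{2} + \frac{1}{\left(\left(54 + 129\right) + 104\right) + 462} = \frac{1}{2} + \frac{1}{\left(183 + 104\right) + 462} = \frac{1}{2} + \frac{1}{287 + 462} = \frac{1}{2} + \frac{1}{749} = \frac{751}{1498}$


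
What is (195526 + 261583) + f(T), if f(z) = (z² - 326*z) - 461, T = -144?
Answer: 524328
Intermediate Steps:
f(z) = -461 + z² - 326*z
(195526 + 261583) + f(T) = (195526 + 261583) + (-461 + (-144)² - 326*(-144)) = 457109 + (-461 + 20736 + 46944) = 457109 + 67219 = 524328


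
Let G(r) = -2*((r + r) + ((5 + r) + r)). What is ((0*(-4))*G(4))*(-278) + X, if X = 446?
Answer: 446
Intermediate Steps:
G(r) = -10 - 8*r (G(r) = -2*(2*r + (5 + 2*r)) = -2*(5 + 4*r) = -10 - 8*r)
((0*(-4))*G(4))*(-278) + X = ((0*(-4))*(-10 - 8*4))*(-278) + 446 = (0*(-10 - 32))*(-278) + 446 = (0*(-42))*(-278) + 446 = 0*(-278) + 446 = 0 + 446 = 446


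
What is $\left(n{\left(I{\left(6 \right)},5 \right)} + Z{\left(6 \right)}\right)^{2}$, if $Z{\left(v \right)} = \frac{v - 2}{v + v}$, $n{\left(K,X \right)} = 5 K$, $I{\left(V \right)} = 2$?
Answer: $\frac{961}{9} \approx 106.78$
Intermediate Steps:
$Z{\left(v \right)} = \frac{-2 + v}{2 v}$
$\left(n{\left(I{\left(6 \right)},5 \right)} + Z{\left(6 \right)}\right)^{2} = \left(5 \cdot 2 + \frac{-2 + 6}{2 \cdot 6}\right)^{2} = \left(10 + \frac{1}{2} \cdot \frac{1}{6} \cdot 4\right)^{2} = \left(10 + \frac{1}{3}\right)^{2} = \left(\frac{31}{3}\right)^{2} = \frac{961}{9}$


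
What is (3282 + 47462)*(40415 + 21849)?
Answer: 3159524416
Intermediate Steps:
(3282 + 47462)*(40415 + 21849) = 50744*62264 = 3159524416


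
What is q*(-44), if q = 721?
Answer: -31724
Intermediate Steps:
q*(-44) = 721*(-44) = -31724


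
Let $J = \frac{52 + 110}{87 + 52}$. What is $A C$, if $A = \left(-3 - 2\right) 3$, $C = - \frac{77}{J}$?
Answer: $\frac{53515}{54} \approx 991.02$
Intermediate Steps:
$J = \frac{162}{139} \approx 1.1655$
$C = - \frac{10703}{162}$ ($C = - \frac{77}{\frac{162}{139}} = \left(-77\right) \frac{139}{162} = - \frac{10703}{162} \approx -66.068$)
$A = -15$ ($A = \left(-5\right) 3 = -15$)
$A C = \left(-15\right) \left(- \frac{10703}{162}\right) = \frac{53515}{54}$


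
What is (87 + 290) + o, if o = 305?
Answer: 682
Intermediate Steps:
(87 + 290) + o = (87 + 290) + 305 = 377 + 305 = 682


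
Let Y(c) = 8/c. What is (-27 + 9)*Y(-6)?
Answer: 24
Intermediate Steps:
(-27 + 9)*Y(-6) = (-27 + 9)*(8/(-6)) = -144*(-1)/6 = -18*(-4/3) = 24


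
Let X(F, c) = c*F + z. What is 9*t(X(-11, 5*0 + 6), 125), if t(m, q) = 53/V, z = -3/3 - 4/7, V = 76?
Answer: 477/76 ≈ 6.2763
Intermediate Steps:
z = -11/7 (z = -3*1/3 - 4*1/7 = -1 - 4/7 = -11/7 ≈ -1.5714)
X(F, c) = -11/7 + F*c (X(F, c) = c*F - 11/7 = F*c - 11/7 = -11/7 + F*c)
t(m, q) = 53/76
9*t(X(-11, 5*0 + 6), 125) = 9*(53/76) = 477/76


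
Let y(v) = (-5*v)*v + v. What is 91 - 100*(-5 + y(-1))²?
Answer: -12009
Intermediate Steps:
y(v) = v - 5*v² (y(v) = -5*v² + v = v - 5*v²)
91 - 100*(-5 + y(-1))² = 91 - 100*(-5 - (1 - 5*(-1)))² = 91 - 100*(-5 - (1 + 5))² = 91 - 100*(-5 - 1*6)² = 91 - 100*(-5 - 6)² = 91 - 100*(-11)² = 91 - 100*121 = 91 - 12100 = -12009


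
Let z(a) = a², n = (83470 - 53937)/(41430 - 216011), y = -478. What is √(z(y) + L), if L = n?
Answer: √6963850278378851/174581 ≈ 478.00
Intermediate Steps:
n = -29533/174581 (n = 29533/(-174581) = 29533*(-1/174581) = -29533/174581 ≈ -0.16917)
L = -29533/174581 ≈ -0.16917
√(z(y) + L) = √((-478)² - 29533/174581) = √(228484 - 29533/174581) = √(39888935671/174581) = √6963850278378851/174581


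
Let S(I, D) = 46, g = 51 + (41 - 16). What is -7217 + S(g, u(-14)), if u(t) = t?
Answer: -7171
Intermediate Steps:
g = 76 (g = 51 + 25 = 76)
-7217 + S(g, u(-14)) = -7217 + 46 = -7171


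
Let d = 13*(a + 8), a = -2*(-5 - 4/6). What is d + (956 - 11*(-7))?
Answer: 3853/3 ≈ 1284.3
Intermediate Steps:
a = 34/3 (a = -2*(-5 - 4*1/6) = -2*(-5 - 2/3) = -2*(-17/3) = 34/3 ≈ 11.333)
d = 754/3 (d = 13*(34/3 + 8) = 13*(58/3) = 754/3 ≈ 251.33)
d + (956 - 11*(-7)) = 754/3 + (956 - 11*(-7)) = 754/3 + (956 - (-77)) = 754/3 + (956 - 1*(-77)) = 754/3 + (956 + 77) = 754/3 + 1033 = 3853/3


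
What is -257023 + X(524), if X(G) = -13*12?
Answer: -257179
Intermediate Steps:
X(G) = -156
-257023 + X(524) = -257023 - 156 = -257179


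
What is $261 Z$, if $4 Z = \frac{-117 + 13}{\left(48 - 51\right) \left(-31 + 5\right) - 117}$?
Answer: $174$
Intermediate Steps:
$Z = \frac{2}{3}$ ($Z = \frac{\left(-117 + 13\right) \frac{1}{\left(48 - 51\right) \left(-31 + 5\right) - 117}}{4} = \frac{\left(-104\right) \frac{1}{\left(-3\right) \left(-26\right) - 117}}{4} = \frac{\left(-104\right) \frac{1}{78 - 117}}{4} = \frac{\left(-104\right) \frac{1}{-39}}{4} = \frac{\left(-104\right) \left(- \frac{1}{39}\right)}{4} = \frac{1}{4} \cdot \frac{8}{3} = \frac{2}{3} \approx 0.66667$)
$261 Z = 261 \cdot \frac{2}{3} = 174$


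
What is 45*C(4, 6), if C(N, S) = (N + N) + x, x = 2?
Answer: 450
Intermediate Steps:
C(N, S) = 2 + 2*N (C(N, S) = (N + N) + 2 = 2*N + 2 = 2 + 2*N)
45*C(4, 6) = 45*(2 + 2*4) = 45*(2 + 8) = 45*10 = 450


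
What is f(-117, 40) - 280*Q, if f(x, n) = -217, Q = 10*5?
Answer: -14217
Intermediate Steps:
Q = 50
f(-117, 40) - 280*Q = -217 - 280*50 = -217 - 14000 = -14217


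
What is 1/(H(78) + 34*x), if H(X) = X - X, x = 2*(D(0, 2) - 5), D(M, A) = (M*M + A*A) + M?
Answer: -1/68 ≈ -0.014706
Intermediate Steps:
D(M, A) = M + A² + M² (D(M, A) = (M² + A²) + M = (A² + M²) + M = M + A² + M²)
x = -2 (x = 2*((0 + 2² + 0²) - 5) = 2*((0 + 4 + 0) - 5) = 2*(4 - 5) = 2*(-1) = -2)
H(X) = 0
1/(H(78) + 34*x) = 1/(0 + 34*(-2)) = 1/(0 - 68) = 1/(-68) = -1/68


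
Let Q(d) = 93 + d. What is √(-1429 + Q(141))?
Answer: I*√1195 ≈ 34.569*I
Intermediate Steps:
√(-1429 + Q(141)) = √(-1429 + (93 + 141)) = √(-1429 + 234) = √(-1195) = I*√1195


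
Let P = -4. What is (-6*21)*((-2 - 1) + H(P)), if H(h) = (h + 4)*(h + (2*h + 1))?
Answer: 378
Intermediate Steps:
H(h) = (1 + 3*h)*(4 + h) (H(h) = (4 + h)*(h + (1 + 2*h)) = (4 + h)*(1 + 3*h) = (1 + 3*h)*(4 + h))
(-6*21)*((-2 - 1) + H(P)) = (-6*21)*((-2 - 1) + (4 + 3*(-4)**2 + 13*(-4))) = -126*(-3 + (4 + 3*16 - 52)) = -126*(-3 + (4 + 48 - 52)) = -126*(-3 + 0) = -126*(-3) = 378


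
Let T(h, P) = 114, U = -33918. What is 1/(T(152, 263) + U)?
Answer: -1/33804 ≈ -2.9582e-5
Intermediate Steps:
1/(T(152, 263) + U) = 1/(114 - 33918) = 1/(-33804) = -1/33804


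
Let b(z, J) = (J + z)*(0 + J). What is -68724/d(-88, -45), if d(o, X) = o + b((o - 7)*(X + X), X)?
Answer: 68724/382813 ≈ 0.17952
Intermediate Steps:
b(z, J) = J*(J + z) (b(z, J) = (J + z)*J = J*(J + z))
d(o, X) = o + X*(X + 2*X*(-7 + o)) (d(o, X) = o + X*(X + (o - 7)*(X + X)) = o + X*(X + (-7 + o)*(2*X)) = o + X*(X + 2*X*(-7 + o)))
-68724/d(-88, -45) = -68724/(-88 + (-45)²*(-13 + 2*(-88))) = -68724/(-88 + 2025*(-13 - 176)) = -68724/(-88 + 2025*(-189)) = -68724/(-88 - 382725) = -68724/(-382813) = -68724*(-1/382813) = 68724/382813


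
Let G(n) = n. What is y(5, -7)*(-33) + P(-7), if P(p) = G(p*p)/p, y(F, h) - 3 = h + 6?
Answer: -73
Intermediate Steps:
y(F, h) = 9 + h (y(F, h) = 3 + (h + 6) = 3 + (6 + h) = 9 + h)
P(p) = p (P(p) = (p*p)/p = p²/p = p)
y(5, -7)*(-33) + P(-7) = (9 - 7)*(-33) - 7 = 2*(-33) - 7 = -66 - 7 = -73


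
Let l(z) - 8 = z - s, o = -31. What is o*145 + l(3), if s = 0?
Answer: -4484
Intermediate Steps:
l(z) = 8 + z (l(z) = 8 + (z - 1*0) = 8 + (z + 0) = 8 + z)
o*145 + l(3) = -31*145 + (8 + 3) = -4495 + 11 = -4484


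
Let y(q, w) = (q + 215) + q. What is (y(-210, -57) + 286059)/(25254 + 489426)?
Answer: 142927/257340 ≈ 0.55540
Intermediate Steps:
y(q, w) = 215 + 2*q (y(q, w) = (215 + q) + q = 215 + 2*q)
(y(-210, -57) + 286059)/(25254 + 489426) = ((215 + 2*(-210)) + 286059)/(25254 + 489426) = ((215 - 420) + 286059)/514680 = (-205 + 286059)*(1/514680) = 285854*(1/514680) = 142927/257340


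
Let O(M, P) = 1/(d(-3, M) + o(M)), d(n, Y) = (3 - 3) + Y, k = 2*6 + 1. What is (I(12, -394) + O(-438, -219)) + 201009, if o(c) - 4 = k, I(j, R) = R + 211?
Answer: 84547745/421 ≈ 2.0083e+5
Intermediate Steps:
I(j, R) = 211 + R
k = 13 (k = 12 + 1 = 13)
d(n, Y) = Y (d(n, Y) = 0 + Y = Y)
o(c) = 17 (o(c) = 4 + 13 = 17)
O(M, P) = 1/(17 + M) (O(M, P) = 1/(M + 17) = 1/(17 + M))
(I(12, -394) + O(-438, -219)) + 201009 = ((211 - 394) + 1/(17 - 438)) + 201009 = (-183 + 1/(-421)) + 201009 = (-183 - 1/421) + 201009 = -77044/421 + 201009 = 84547745/421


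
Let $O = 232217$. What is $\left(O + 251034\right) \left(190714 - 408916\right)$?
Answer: $-105446334702$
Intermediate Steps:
$\left(O + 251034\right) \left(190714 - 408916\right) = \left(232217 + 251034\right) \left(190714 - 408916\right) = 483251 \left(-218202\right) = -105446334702$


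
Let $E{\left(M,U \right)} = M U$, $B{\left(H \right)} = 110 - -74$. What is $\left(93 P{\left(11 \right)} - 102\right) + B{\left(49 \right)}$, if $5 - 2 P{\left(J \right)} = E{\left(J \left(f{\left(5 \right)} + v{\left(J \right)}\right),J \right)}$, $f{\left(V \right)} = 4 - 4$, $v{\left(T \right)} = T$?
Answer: $-61577$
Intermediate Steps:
$B{\left(H \right)} = 184$ ($B{\left(H \right)} = 110 + 74 = 184$)
$f{\left(V \right)} = 0$
$P{\left(J \right)} = \frac{5}{2} - \frac{J^{3}}{2}$ ($P{\left(J \right)} = \frac{5}{2} - \frac{J \left(0 + J\right) J}{2} = \frac{5}{2} - \frac{J J J}{2} = \frac{5}{2} - \frac{J^{2} J}{2} = \frac{5}{2} - \frac{J^{3}}{2}$)
$\left(93 P{\left(11 \right)} - 102\right) + B{\left(49 \right)} = \left(93 \left(\frac{5}{2} - \frac{11^{3}}{2}\right) - 102\right) + 184 = \left(93 \left(\frac{5}{2} - \frac{1331}{2}\right) - 102\right) + 184 = \left(93 \left(-663\right) - 102\right) + 184 = \left(-61659 - 102\right) + 184 = -61761 + 184 = -61577$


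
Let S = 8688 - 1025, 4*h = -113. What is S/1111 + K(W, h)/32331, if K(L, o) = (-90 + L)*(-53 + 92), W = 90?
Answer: 7663/1111 ≈ 6.8974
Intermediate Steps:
h = -113/4 (h = (¼)*(-113) = -113/4 ≈ -28.250)
K(L, o) = -3510 + 39*L (K(L, o) = (-90 + L)*39 = -3510 + 39*L)
S = 7663
S/1111 + K(W, h)/32331 = 7663/1111 + (-3510 + 39*90)/32331 = 7663*(1/1111) + (-3510 + 3510)*(1/32331) = 7663/1111 + 0*(1/32331) = 7663/1111 + 0 = 7663/1111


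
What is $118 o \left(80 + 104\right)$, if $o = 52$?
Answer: $1129024$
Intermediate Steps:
$118 o \left(80 + 104\right) = 118 \cdot 52 \left(80 + 104\right) = 6136 \cdot 184 = 1129024$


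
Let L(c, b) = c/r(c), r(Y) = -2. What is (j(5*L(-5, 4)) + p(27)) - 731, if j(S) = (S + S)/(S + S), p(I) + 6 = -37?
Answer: -773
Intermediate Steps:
p(I) = -43 (p(I) = -6 - 37 = -43)
L(c, b) = -c/2 (L(c, b) = c/(-2) = c*(-½) = -c/2)
j(S) = 1 (j(S) = (2*S)/((2*S)) = (2*S)*(1/(2*S)) = 1)
(j(5*L(-5, 4)) + p(27)) - 731 = (1 - 43) - 731 = -42 - 731 = -773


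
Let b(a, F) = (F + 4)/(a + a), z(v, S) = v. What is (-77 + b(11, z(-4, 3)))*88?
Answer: -6776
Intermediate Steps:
b(a, F) = (4 + F)/(2*a) (b(a, F) = (4 + F)/((2*a)) = (4 + F)*(1/(2*a)) = (4 + F)/(2*a))
(-77 + b(11, z(-4, 3)))*88 = (-77 + (½)*(4 - 4)/11)*88 = (-77 + (½)*(1/11)*0)*88 = (-77 + 0)*88 = -77*88 = -6776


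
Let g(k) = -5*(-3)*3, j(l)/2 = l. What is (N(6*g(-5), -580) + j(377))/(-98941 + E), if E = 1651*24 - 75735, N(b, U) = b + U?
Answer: -111/33763 ≈ -0.0032876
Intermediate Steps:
j(l) = 2*l
g(k) = 45 (g(k) = 15*3 = 45)
N(b, U) = U + b
E = -36111 (E = 39624 - 75735 = -36111)
(N(6*g(-5), -580) + j(377))/(-98941 + E) = ((-580 + 6*45) + 2*377)/(-98941 - 36111) = ((-580 + 270) + 754)/(-135052) = (-310 + 754)*(-1/135052) = 444*(-1/135052) = -111/33763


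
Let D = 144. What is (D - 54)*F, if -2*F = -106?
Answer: 4770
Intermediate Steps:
F = 53 (F = -½*(-106) = 53)
(D - 54)*F = (144 - 54)*53 = 90*53 = 4770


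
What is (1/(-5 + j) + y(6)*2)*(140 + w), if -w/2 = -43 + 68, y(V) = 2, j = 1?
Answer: 675/2 ≈ 337.50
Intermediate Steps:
w = -50 (w = -2*(-43 + 68) = -2*25 = -50)
(1/(-5 + j) + y(6)*2)*(140 + w) = (1/(-5 + 1) + 2*2)*(140 - 50) = (1/(-4) + 4)*90 = (-¼ + 4)*90 = (15/4)*90 = 675/2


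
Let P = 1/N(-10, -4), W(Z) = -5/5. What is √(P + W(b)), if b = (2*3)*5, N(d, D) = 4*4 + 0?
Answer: I*√15/4 ≈ 0.96825*I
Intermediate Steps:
N(d, D) = 16 (N(d, D) = 16 + 0 = 16)
b = 30 (b = 6*5 = 30)
W(Z) = -1 (W(Z) = -5*⅕ = -1)
P = 1/16 ≈ 0.062500
√(P + W(b)) = √(1/16 - 1) = √(-15/16) = I*√15/4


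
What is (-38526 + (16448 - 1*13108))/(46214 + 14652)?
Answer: -17593/30433 ≈ -0.57809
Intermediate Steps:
(-38526 + (16448 - 1*13108))/(46214 + 14652) = (-38526 + (16448 - 13108))/60866 = (-38526 + 3340)*(1/60866) = -35186*1/60866 = -17593/30433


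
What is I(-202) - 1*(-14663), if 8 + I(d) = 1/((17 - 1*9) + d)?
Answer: 2843069/194 ≈ 14655.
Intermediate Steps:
I(d) = -8 + 1/(8 + d) (I(d) = -8 + 1/((17 - 1*9) + d) = -8 + 1/((17 - 9) + d) = -8 + 1/(8 + d))
I(-202) - 1*(-14663) = (-63 - 8*(-202))/(8 - 202) - 1*(-14663) = (-63 + 1616)/(-194) + 14663 = -1/194*1553 + 14663 = -1553/194 + 14663 = 2843069/194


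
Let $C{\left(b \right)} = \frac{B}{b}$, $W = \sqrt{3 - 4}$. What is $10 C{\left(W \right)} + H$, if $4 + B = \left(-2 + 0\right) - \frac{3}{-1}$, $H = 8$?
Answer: $8 + 30 i \approx 8.0 + 30.0 i$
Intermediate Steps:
$W = i$ ($W = \sqrt{-1} = i \approx 1.0 i$)
$B = -3$ ($B = -4 + \left(\left(-2 + 0\right) - \frac{3}{-1}\right) = -4 - -1 = -4 + \left(-2 + 3\right) = -4 + 1 = -3$)
$C{\left(b \right)} = - \frac{3}{b}$
$10 C{\left(W \right)} + H = 10 \left(- \frac{3}{i}\right) + 8 = 10 \left(- 3 \left(- i\right)\right) + 8 = 10 \cdot 3 i + 8 = 30 i + 8 = 8 + 30 i$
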